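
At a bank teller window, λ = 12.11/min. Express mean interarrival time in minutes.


Mean interarrival time = 1/λ = 1/12.11 minute = 0.08258 minute
In minutes: 0.08258 × 1 = 0.08258 min

Final: 0.08258 min


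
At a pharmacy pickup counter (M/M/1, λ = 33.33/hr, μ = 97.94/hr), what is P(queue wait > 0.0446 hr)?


ρ = 33.33/97.94 = 0.3403
P(Wq > t) = ρ·e^{−(μ−λ)t} = 0.3403·e^{−2.8816}
= 0.3403·0.056045 = 0.019073

Final: 0.019073


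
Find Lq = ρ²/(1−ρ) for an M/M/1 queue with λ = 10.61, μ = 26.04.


ρ = 10.61/26.04 = 0.4075
Lq = ρ²/(1−ρ) = 0.1660/0.5925 = 0.2802

Final: 0.2802


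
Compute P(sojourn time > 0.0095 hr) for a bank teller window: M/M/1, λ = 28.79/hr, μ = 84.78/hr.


W ~ Exponential(μ−λ) for M/M/1.
μ − λ = 84.78 − 28.79 = 55.9900
P(W > t) = e^{−(μ−λ)t} = e^{−0.5319} = 0.587485

Final: 0.587485


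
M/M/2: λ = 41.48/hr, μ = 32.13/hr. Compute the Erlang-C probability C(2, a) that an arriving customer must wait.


a = λ/μ = 1.2910; ρ = a/2 = 0.6455
P₀ = 0.215434 (from M/M/c formula)
C(c,a) = [a^c/(c!(1−ρ))]·P₀ = [1.66669/(2·0.3545)]·0.215434
= 2.35079·0.215434 = 0.506439

Final: 0.506439


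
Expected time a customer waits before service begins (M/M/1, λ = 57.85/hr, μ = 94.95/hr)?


ρ = 57.85/94.95 = 0.6093
Wq = ρ/(μ−λ) = 0.6093/(94.95 − 57.85) = 0.6093/37.10 = 0.01642 hr

Final: 0.01642 hr


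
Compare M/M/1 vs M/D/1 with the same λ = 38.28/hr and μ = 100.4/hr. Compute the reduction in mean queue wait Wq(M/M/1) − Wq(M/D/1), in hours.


ρ = 38.28/100.4 = 0.3813
Wq(M/M/1) = ρ/(μ−λ) = 0.3813/62.12 = 0.006138 hr
Wq(M/D/1) = ρ/(2(μ−λ)) = 0.003069 hr
Savings = 0.006138 − 0.003069 = 0.003069 hr

Final: 0.003069 hr


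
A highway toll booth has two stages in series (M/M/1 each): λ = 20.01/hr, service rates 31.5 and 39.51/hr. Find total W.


Each node sees arrival rate λ = 20.01/hr (tandem ⇒ throughput preserved).
W₁ = 1/(μ₁−λ) = 1/(31.5−20.01) = 0.08703 hr
W₂ = 1/(μ₂−λ) = 1/(39.51−20.01) = 0.05128 hr
W_total = W₁ + W₂ = 0.08703 + 0.05128 = 0.13831 hr

Final: 0.13831 hr


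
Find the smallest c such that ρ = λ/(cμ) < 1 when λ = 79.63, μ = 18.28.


Stability requires cμ > λ ⇔ c > λ/μ.
λ/μ = 79.63/18.28 = 4.3561
Minimum integer c = ⌊4.3561⌋ + 1 = 5
Check: 5·18.28 = 91.40 > 79.63, while 4·18.28 = 73.12 ≤ 79.63

Final: 5 servers


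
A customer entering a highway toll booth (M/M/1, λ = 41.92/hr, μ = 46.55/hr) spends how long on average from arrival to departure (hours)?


W = 1/(μ−λ) = 1/(46.55 − 41.92) = 1/4.63 = 0.2160 hr

Final: 0.2160 hr


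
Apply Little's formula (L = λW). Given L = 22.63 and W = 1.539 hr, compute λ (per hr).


λ = L/W = 22.63/1.539 = 14.7044 /hr

Final: 14.7044 /hr


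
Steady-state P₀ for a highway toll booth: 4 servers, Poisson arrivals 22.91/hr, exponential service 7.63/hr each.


a = λ/μ = 22.91/7.63 = 3.0026; ρ = a/c = 0.7507
Σ_{k=0}^{3} a^k/k! (terms k=0..3) = 1.00000 + 3.00262 + 4.50787 + 4.51181 = 13.02229
Tail: a^4/(4!(1−ρ)) = 81.28346/(24·0.2493) = 13.58285
P₀ = 1/(13.02229 + 13.58285) = 1/26.60514 = 0.037587

Final: 0.037587


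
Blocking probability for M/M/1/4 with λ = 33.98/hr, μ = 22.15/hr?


ρ = λ/μ = 33.98/22.15 = 1.5341
P_K = (1−ρ)ρ^K/(1−ρ^(K+1)) = (-0.5341·5.538582)/(1 − 8.496660)
= -2.958078/-7.496660 = 0.394586

Final: 0.394586


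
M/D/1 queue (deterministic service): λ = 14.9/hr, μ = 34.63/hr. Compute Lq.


ρ = 14.9/34.63 = 0.4303
M/D/1: Lq = ρ²/(2(1−ρ)) = 0.1851/(2·0.5697) = 0.16247

Final: 0.16247


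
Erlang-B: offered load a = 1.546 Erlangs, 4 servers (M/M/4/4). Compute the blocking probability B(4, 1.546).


B(c,a) = (a^c/c!) / Σ_{k=0}^{c} a^k/k!
a^4/4! = 0.238027
Σ terms (k=0..4): 1.00000 + 1.54600 + 1.19506 + 0.61585 + 0.23803 = 4.594938
B = 0.238027/4.594938 = 0.051802

Final: 0.051802


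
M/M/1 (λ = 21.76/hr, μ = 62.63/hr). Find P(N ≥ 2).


ρ = 21.76/62.63 = 0.3474
P(N ≥ n) = ρ^n = 0.3474^2 = 0.120713

Final: 0.120713


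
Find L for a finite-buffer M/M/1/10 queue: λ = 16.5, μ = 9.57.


ρ = 16.5/9.57 = 1.7241
L = ρ[1 − (K+1)ρ^K + Kρ^(K+1)] / [(1−ρ)(1−ρ^(K+1))]
Numerator: 1.7241·(1 − 11·232.124010 + 10·400.213810) = 2499.610333
Denominator: (-0.7241)·(-399.213810) = 289.085863
L = 2499.610333/289.085863 = 8.6466

Final: 8.6466


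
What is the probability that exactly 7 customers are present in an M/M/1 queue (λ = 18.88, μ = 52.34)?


ρ = 18.88/52.34 = 0.3607
P_n = (1−ρ)·ρ^n = (1 − 0.3607)·0.3607^7 = 0.6393·0.0007947 = 0.0005080

Final: 0.0005080


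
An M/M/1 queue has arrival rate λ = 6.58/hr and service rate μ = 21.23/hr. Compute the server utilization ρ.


ρ = λ/μ = 6.58/21.23 = 0.3099

Final: 0.3099


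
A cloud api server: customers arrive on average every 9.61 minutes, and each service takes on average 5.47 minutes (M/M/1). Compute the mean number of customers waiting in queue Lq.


λ = 60/9.61 = 6.2435 /hr
μ = 60/5.47 = 10.9689 /hr
ρ = λ/μ = 6.2435/10.9689 = 0.5692
Lq = ρ²/(1−ρ) = 0.3240/0.4308 = 0.7521

Final: 0.7521


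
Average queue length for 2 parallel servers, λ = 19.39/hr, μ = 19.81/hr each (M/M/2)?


a = λ/μ = 0.9788; ρ = a/2 = 0.4894
P₀ = 0.342823
Lq = P₀·a^c·ρ / (c!·(1−ρ)²) = 0.342823·0.95805·0.4894/(2·0.26071)
= 0.30827

Final: 0.30827


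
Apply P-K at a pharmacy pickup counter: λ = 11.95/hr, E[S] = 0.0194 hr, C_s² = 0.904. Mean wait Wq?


ρ = λ·E[S] = 11.95·0.0194 = 0.2318
E[S²] = E[S]²(1+C_s²) = 0.0194²·(1+0.904) = 0.0007166
Wq = λ·E[S²]/(2(1−ρ)) = 11.95·0.0007166/(2·0.7682) = 0.005574 hr

Final: 0.005574 hr


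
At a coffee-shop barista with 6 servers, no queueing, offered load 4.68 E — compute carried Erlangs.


B(6,4.68) = 0.167725 (Erlang-B)
Carried load = a(1 − B) = 4.68·(1 − 0.167725) = 4.68·0.832275 = 3.8950 E

Final: 3.8950 Erlangs


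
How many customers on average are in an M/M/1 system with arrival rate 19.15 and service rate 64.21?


ρ = λ/μ = 19.15/64.21 = 0.2982
L = ρ/(1−ρ) = 0.2982/(1 − 0.2982) = 0.2982/0.7018 = 0.4250

Final: 0.4250


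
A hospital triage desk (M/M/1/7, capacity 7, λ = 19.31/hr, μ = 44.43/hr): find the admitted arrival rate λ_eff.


ρ = 0.4346; P_K = (1−ρ)ρ^7/(1−ρ^8) = 0.001658
λ_eff = λ(1 − P_K) = 19.31·(1 − 0.001658) = 19.31·0.998342 = 19.2780 /hr

Final: 19.2780 /hr


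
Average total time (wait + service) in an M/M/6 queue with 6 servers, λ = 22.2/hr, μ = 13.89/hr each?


a = 1.5983; ρ = 0.2664; P₀ = 0.202170
Lq = P₀·a^c·ρ/(c!(1−ρ)²) = 0.002317
Wq = Lq/λ = 0.002317/22.2 = 0.0001043 hr
W = Wq + 1/μ = 0.0001043 + 0.07199 = 0.07210 hr

Final: 0.07210 hr


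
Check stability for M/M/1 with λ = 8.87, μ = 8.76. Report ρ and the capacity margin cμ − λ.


Total capacity cμ = 1·8.76 = 8.76/hr
ρ = λ/(cμ) = 8.87/8.76 = 1.0126
Stable ⇔ ρ < 1: NO
Spare capacity = cμ − λ = 8.76 − 8.87 = -0.11/hr

Final: ρ = 1.0126; unstable; margin = -0.11/hr


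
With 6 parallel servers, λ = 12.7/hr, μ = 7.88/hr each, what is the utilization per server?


ρ = λ/(cμ) = 12.7/(6·7.88) = 12.7/47.28 = 0.2686

Final: 0.2686


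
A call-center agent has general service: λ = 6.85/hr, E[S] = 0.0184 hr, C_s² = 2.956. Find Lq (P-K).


ρ = λ·E[S] = 6.85·0.0184 = 0.1260
Lq = ρ²(1+C_s²)/(2(1−ρ)) = 0.01589·(1+2.956)/(2·0.8740)
= 0.01589·3.9560/1.7479 = 0.03595

Final: 0.03595


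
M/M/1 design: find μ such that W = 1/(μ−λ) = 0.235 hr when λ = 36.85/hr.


W = 1/(μ−λ) ⇒ μ − λ = 1/W = 1/0.235 = 4.2553
μ = λ + 1/W = 36.85 + 4.2553 = 41.1053 per hr

Final: 41.1053 /hr


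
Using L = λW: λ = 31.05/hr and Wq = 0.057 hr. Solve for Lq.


Lq = λWq = 31.05·0.057 = 1.7699

Final: 1.7699


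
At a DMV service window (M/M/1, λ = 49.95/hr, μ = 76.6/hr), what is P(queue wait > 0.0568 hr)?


ρ = 49.95/76.6 = 0.6521
P(Wq > t) = ρ·e^{−(μ−λ)t} = 0.6521·e^{−1.5137}
= 0.6521·0.220090 = 0.143518

Final: 0.143518


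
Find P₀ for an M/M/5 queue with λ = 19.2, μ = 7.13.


a = λ/μ = 19.2/7.13 = 2.6928; ρ = a/c = 0.5386
Σ_{k=0}^{4} a^k/k! (terms k=0..4) = 1.00000 + 2.69285 + 3.62571 + 3.25450 + 2.19097 = 12.76402
Tail: a^5/(5!(1−ρ)) = 141.59845/(120·0.4614) = 2.55724
P₀ = 1/(12.76402 + 2.55724) = 1/15.32126 = 0.065269

Final: 0.065269


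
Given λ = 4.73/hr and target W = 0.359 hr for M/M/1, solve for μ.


W = 1/(μ−λ) ⇒ μ − λ = 1/W = 1/0.359 = 2.7855
μ = λ + 1/W = 4.73 + 2.7855 = 7.5155 per hr

Final: 7.5155 /hr


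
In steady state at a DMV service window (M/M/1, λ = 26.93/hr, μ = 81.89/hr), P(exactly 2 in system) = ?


ρ = 26.93/81.89 = 0.3289
P_n = (1−ρ)·ρ^n = (1 − 0.3289)·0.3289^2 = 0.6711·0.108146 = 0.072582

Final: 0.072582


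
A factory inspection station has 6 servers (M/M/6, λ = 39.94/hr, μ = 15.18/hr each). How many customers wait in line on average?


a = λ/μ = 2.6311; ρ = a/6 = 0.4385
P₀ = 0.071448
Lq = P₀·a^c·ρ / (c!·(1−ρ)²) = 0.071448·331.75520·0.4385/(720·0.31526)
= 0.04579

Final: 0.04579


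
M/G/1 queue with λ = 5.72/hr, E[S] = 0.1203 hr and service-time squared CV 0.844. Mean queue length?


ρ = λ·E[S] = 5.72·0.1203 = 0.6881
Lq = ρ²(1+C_s²)/(2(1−ρ)) = 0.4735·(1+0.844)/(2·0.3119)
= 0.4735·1.8440/0.6238 = 1.39978

Final: 1.39978


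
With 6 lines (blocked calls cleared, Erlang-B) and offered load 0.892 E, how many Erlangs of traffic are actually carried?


B(6,0.892) = 0.0002867 (Erlang-B)
Carried load = a(1 − B) = 0.892·(1 − 0.0002867) = 0.892·0.999713 = 0.8917 E

Final: 0.8917 Erlangs


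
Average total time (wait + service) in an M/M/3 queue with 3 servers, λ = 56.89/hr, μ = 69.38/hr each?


a = 0.8200; ρ = 0.2733; P₀ = 0.438096
Lq = P₀·a^c·ρ/(c!(1−ρ)²) = 0.02084
Wq = Lq/λ = 0.02084/56.89 = 0.0003663 hr
W = Wq + 1/μ = 0.0003663 + 0.01441 = 0.01478 hr

Final: 0.01478 hr


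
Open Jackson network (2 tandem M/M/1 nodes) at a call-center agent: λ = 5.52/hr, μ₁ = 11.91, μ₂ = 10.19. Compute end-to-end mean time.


Each node sees arrival rate λ = 5.52/hr (tandem ⇒ throughput preserved).
W₁ = 1/(μ₁−λ) = 1/(11.91−5.52) = 0.15649 hr
W₂ = 1/(μ₂−λ) = 1/(10.19−5.52) = 0.21413 hr
W_total = W₁ + W₂ = 0.15649 + 0.21413 = 0.37063 hr

Final: 0.37063 hr


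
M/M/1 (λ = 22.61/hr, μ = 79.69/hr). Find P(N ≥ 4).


ρ = 22.61/79.69 = 0.2837
P(N ≥ n) = ρ^n = 0.2837^4 = 0.006480

Final: 0.006480


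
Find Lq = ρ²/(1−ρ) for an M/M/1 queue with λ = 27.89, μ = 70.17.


ρ = 27.89/70.17 = 0.3975
Lq = ρ²/(1−ρ) = 0.1580/0.6025 = 0.2622

Final: 0.2622


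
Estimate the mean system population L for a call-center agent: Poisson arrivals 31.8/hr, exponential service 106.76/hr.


ρ = λ/μ = 31.8/106.76 = 0.2979
L = ρ/(1−ρ) = 0.2979/(1 − 0.2979) = 0.2979/0.7021 = 0.4242

Final: 0.4242


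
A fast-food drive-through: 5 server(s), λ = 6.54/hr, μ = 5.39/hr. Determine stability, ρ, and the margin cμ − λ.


Total capacity cμ = 5·5.39 = 26.95/hr
ρ = λ/(cμ) = 6.54/26.95 = 0.2427
Stable ⇔ ρ < 1: YES
Spare capacity = cμ − λ = 26.95 − 6.54 = 20.41/hr

Final: ρ = 0.2427; stable; margin = 20.41/hr


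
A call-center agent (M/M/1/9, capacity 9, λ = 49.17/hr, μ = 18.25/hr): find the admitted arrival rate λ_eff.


ρ = 2.6942; P_K = (1−ρ)ρ^9/(1−ρ^10) = 0.628870
λ_eff = λ(1 − P_K) = 49.17·(1 − 0.628870) = 49.17·0.371130 = 18.2485 /hr

Final: 18.2485 /hr


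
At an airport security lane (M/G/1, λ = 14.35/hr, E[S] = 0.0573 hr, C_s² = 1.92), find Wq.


ρ = λ·E[S] = 14.35·0.0573 = 0.8223
E[S²] = E[S]²(1+C_s²) = 0.0573²·(1+1.92) = 0.009587
Wq = λ·E[S²]/(2(1−ρ)) = 14.35·0.009587/(2·0.1777) = 0.38701 hr

Final: 0.38701 hr


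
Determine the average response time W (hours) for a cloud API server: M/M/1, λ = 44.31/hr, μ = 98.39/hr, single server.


W = 1/(μ−λ) = 1/(98.39 − 44.31) = 1/54.08 = 0.01849 hr

Final: 0.01849 hr


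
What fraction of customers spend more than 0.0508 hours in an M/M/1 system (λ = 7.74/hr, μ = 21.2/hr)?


W ~ Exponential(μ−λ) for M/M/1.
μ − λ = 21.2 − 7.74 = 13.4600
P(W > t) = e^{−(μ−λ)t} = e^{−0.6838} = 0.504712

Final: 0.504712


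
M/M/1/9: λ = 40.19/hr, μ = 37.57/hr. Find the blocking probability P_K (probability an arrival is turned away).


ρ = λ/μ = 40.19/37.57 = 1.0697
P_K = (1−ρ)ρ^K/(1−ρ^(K+1)) = (-0.06974·1.834388)/(1 − 1.962312)
= -0.127924/-0.962312 = 0.132934

Final: 0.132934


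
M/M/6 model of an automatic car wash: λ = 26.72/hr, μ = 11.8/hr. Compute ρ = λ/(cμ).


ρ = λ/(cμ) = 26.72/(6·11.8) = 26.72/70.80 = 0.3774

Final: 0.3774


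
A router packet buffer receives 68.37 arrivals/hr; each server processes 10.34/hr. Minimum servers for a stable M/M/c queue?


Stability requires cμ > λ ⇔ c > λ/μ.
λ/μ = 68.37/10.34 = 6.6122
Minimum integer c = ⌊6.6122⌋ + 1 = 7
Check: 7·10.34 = 72.38 > 68.37, while 6·10.34 = 62.04 ≤ 68.37

Final: 7 servers


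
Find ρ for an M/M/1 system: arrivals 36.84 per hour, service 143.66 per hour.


ρ = λ/μ = 36.84/143.66 = 0.2564

Final: 0.2564


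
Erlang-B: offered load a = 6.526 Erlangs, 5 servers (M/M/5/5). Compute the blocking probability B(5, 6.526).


B(c,a) = (a^c/c!) / Σ_{k=0}^{c} a^k/k!
a^5/5! = 98.640236
Σ terms (k=0..5): 1.00000 + 6.52600 + 21.29434 + 46.32228 + 75.57481 + 98.64024 = 249.357662
B = 98.640236/249.357662 = 0.395577

Final: 0.395577


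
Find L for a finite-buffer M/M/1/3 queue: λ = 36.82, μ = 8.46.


ρ = 36.82/8.46 = 4.3522
L = ρ[1 − (K+1)ρ^K + Kρ^(K+1)] / [(1−ρ)(1−ρ^(K+1))]
Numerator: 4.3522·(1 − 4·82.440433 + 3·358.801033) = 3253.919047
Denominator: (-3.3522)·(-357.801033) = 1199.437032
L = 3253.919047/1199.437032 = 2.7129

Final: 2.7129


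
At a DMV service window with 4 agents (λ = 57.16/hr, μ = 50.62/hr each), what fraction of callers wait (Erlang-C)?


a = λ/μ = 1.1292; ρ = a/4 = 0.2823
P₀ = 0.322466 (from M/M/c formula)
C(c,a) = [a^c/(c!(1−ρ))]·P₀ = [1.62585/(24·0.7177)]·0.322466
= 0.09439·0.322466 = 0.030438

Final: 0.030438


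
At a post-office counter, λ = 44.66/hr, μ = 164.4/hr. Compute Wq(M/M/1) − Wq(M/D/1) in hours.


ρ = 44.66/164.4 = 0.2717
Wq(M/M/1) = ρ/(μ−λ) = 0.2717/119.74 = 0.002269 hr
Wq(M/D/1) = ρ/(2(μ−λ)) = 0.001134 hr
Savings = 0.002269 − 0.001134 = 0.001134 hr

Final: 0.001134 hr


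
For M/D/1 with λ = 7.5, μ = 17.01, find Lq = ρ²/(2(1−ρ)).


ρ = 7.5/17.01 = 0.4409
M/D/1: Lq = ρ²/(2(1−ρ)) = 0.1944/(2·0.5591) = 0.17386

Final: 0.17386


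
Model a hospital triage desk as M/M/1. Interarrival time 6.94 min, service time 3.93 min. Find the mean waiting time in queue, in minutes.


λ = 60/6.94 = 8.6455 /hr
μ = 60/3.93 = 15.2672 /hr
ρ = λ/μ = 8.6455/15.2672 = 0.5663
Wq = ρ/(μ−λ) = 0.5663/(15.2672−8.6455) = 0.08552 hr
In minutes: 0.08552·60 = 5.131 min

Final: 5.131 min


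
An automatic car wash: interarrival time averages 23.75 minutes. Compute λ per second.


λ = 1/(interarrival time) in consistent units.
1 second = 0.0166667 min, so λ = 0.0166667/23.75 = 0.0007018 per second

Final: 0.0007018 /sec


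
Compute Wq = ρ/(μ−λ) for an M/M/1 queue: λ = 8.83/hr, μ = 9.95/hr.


ρ = 8.83/9.95 = 0.8874
Wq = ρ/(μ−λ) = 0.8874/(9.95 − 8.83) = 0.8874/1.12 = 0.7924 hr

Final: 0.7924 hr


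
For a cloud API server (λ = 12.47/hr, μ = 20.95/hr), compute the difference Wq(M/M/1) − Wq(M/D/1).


ρ = 12.47/20.95 = 0.5952
Wq(M/M/1) = ρ/(μ−λ) = 0.5952/8.48 = 0.07019 hr
Wq(M/D/1) = ρ/(2(μ−λ)) = 0.03510 hr
Savings = 0.07019 − 0.03510 = 0.03510 hr

Final: 0.03510 hr


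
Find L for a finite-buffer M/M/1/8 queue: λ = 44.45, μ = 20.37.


ρ = 44.45/20.37 = 2.1821
L = ρ[1 − (K+1)ρ^K + Kρ^(K+1)] / [(1−ρ)(1−ρ^(K+1))]
Numerator: 2.1821·(1 − 9·514.097972 + 8·1121.828907) = 9489.539316
Denominator: (-1.1821)·(-1120.828907) = 1324.966131
L = 9489.539316/1324.966131 = 7.1621

Final: 7.1621


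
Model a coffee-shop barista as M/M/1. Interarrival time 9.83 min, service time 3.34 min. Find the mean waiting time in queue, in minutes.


λ = 60/9.83 = 6.1038 /hr
μ = 60/3.34 = 17.9641 /hr
ρ = λ/μ = 6.1038/17.9641 = 0.3398
Wq = ρ/(μ−λ) = 0.3398/(17.9641−6.1038) = 0.02865 hr
In minutes: 0.02865·60 = 1.719 min

Final: 1.719 min


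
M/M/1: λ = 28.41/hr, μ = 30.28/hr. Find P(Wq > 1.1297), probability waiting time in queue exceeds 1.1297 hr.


ρ = 28.41/30.28 = 0.9382
P(Wq > t) = ρ·e^{−(μ−λ)t} = 0.9382·e^{−2.1125}
= 0.9382·0.120931 = 0.113462

Final: 0.113462


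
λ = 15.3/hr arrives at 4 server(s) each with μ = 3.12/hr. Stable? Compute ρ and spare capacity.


Total capacity cμ = 4·3.12 = 12.48/hr
ρ = λ/(cμ) = 15.3/12.48 = 1.2260
Stable ⇔ ρ < 1: NO
Spare capacity = cμ − λ = 12.48 − 15.3 = -2.82/hr

Final: ρ = 1.2260; unstable; margin = -2.82/hr


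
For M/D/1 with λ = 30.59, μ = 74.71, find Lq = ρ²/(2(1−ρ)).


ρ = 30.59/74.71 = 0.4094
M/D/1: Lq = ρ²/(2(1−ρ)) = 0.1676/(2·0.5906) = 0.14194

Final: 0.14194


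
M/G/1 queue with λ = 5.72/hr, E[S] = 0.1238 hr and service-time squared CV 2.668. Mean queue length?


ρ = λ·E[S] = 5.72·0.1238 = 0.7081
Lq = ρ²(1+C_s²)/(2(1−ρ)) = 0.5015·(1+2.668)/(2·0.2919)
= 0.5015·3.6680/0.5837 = 3.15103

Final: 3.15103


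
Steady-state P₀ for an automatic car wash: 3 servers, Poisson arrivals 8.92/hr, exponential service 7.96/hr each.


a = λ/μ = 8.92/7.96 = 1.1206; ρ = a/c = 0.3735
Σ_{k=0}^{2} a^k/k! (terms k=0..2) = 1.00000 + 1.12060 + 0.62788 = 2.74848
Tail: a^3/(3!(1−ρ)) = 1.40720/(6·0.6265) = 0.37437
P₀ = 1/(2.74848 + 0.37437) = 1/3.12285 = 0.320220

Final: 0.320220


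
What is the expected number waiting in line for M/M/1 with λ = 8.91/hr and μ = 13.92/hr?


ρ = 8.91/13.92 = 0.6401
Lq = ρ²/(1−ρ) = 0.4097/0.3599 = 1.1384

Final: 1.1384


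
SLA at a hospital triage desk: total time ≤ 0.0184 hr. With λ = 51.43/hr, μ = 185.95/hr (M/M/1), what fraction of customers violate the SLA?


W ~ Exponential(μ−λ) for M/M/1.
μ − λ = 185.95 − 51.43 = 134.5200
P(W > t) = e^{−(μ−λ)t} = e^{−2.4752} = 0.084149

Final: 0.084149


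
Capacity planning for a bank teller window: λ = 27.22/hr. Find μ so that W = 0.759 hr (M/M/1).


W = 1/(μ−λ) ⇒ μ − λ = 1/W = 1/0.759 = 1.3175
μ = λ + 1/W = 27.22 + 1.3175 = 28.5375 per hr

Final: 28.5375 /hr


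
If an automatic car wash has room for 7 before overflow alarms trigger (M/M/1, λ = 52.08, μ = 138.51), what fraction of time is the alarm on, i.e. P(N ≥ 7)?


ρ = 52.08/138.51 = 0.3760
P(N ≥ n) = ρ^n = 0.3760^7 = 0.001062

Final: 0.001062


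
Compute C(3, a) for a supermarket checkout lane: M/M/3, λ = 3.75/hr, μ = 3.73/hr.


a = λ/μ = 1.0054; ρ = a/3 = 0.3351
P₀ = 0.361603 (from M/M/c formula)
C(c,a) = [a^c/(c!(1−ρ))]·P₀ = [1.01617/(6·0.6649)]·0.361603
= 0.25473·0.361603 = 0.092110

Final: 0.092110


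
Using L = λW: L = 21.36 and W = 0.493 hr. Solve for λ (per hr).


λ = L/W = 21.36/0.493 = 43.3266 /hr

Final: 43.3266 /hr


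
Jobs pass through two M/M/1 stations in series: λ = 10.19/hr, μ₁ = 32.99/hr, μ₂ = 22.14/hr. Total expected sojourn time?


Each node sees arrival rate λ = 10.19/hr (tandem ⇒ throughput preserved).
W₁ = 1/(μ₁−λ) = 1/(32.99−10.19) = 0.04386 hr
W₂ = 1/(μ₂−λ) = 1/(22.14−10.19) = 0.08368 hr
W_total = W₁ + W₂ = 0.04386 + 0.08368 = 0.12754 hr

Final: 0.12754 hr


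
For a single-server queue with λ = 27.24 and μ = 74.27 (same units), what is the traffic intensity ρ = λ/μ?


ρ = λ/μ = 27.24/74.27 = 0.3668

Final: 0.3668


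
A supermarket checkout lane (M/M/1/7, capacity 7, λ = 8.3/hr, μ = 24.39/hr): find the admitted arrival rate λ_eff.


ρ = 0.3403; P_K = (1−ρ)ρ^7/(1−ρ^8) = 0.0003487
λ_eff = λ(1 − P_K) = 8.3·(1 − 0.0003487) = 8.3·0.999651 = 8.2971 /hr

Final: 8.2971 /hr


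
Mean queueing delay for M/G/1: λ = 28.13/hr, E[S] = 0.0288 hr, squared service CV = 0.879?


ρ = λ·E[S] = 28.13·0.0288 = 0.8101
E[S²] = E[S]²(1+C_s²) = 0.0288²·(1+0.879) = 0.001559
Wq = λ·E[S²]/(2(1−ρ)) = 28.13·0.001559/(2·0.1899) = 0.11546 hr

Final: 0.11546 hr


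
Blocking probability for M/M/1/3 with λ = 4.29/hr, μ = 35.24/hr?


ρ = λ/μ = 4.29/35.24 = 0.1217
P_K = (1−ρ)ρ^K/(1−ρ^(K+1)) = (0.8783·0.001804)/(1 − 0.0002196)
= 0.001584/0.999780 = 0.001585

Final: 0.001585


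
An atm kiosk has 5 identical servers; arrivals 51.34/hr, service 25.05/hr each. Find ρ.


ρ = λ/(cμ) = 51.34/(5·25.05) = 51.34/125.25 = 0.4099

Final: 0.4099


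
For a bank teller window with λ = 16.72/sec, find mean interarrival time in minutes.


Mean interarrival time = 1/λ = 1/16.72 second = 0.05981 second
In minutes: 0.05981 × 0.0166667 = 0.0009968 min

Final: 0.0009968 min


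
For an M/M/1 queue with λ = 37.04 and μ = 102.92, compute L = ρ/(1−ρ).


ρ = λ/μ = 37.04/102.92 = 0.3599
L = ρ/(1−ρ) = 0.3599/(1 − 0.3599) = 0.3599/0.6401 = 0.5622

Final: 0.5622


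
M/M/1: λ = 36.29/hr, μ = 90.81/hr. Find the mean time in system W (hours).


W = 1/(μ−λ) = 1/(90.81 − 36.29) = 1/54.52 = 0.01834 hr

Final: 0.01834 hr


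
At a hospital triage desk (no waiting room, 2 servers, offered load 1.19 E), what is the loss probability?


B(c,a) = (a^c/c!) / Σ_{k=0}^{c} a^k/k!
a^2/2! = 0.708050
Σ terms (k=0..2): 1.00000 + 1.19000 + 0.70805 = 2.898050
B = 0.708050/2.898050 = 0.244319

Final: 0.244319


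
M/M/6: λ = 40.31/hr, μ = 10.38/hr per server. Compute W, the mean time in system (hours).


a = 3.8834; ρ = 0.6472; P₀ = 0.019038
Lq = P₀·a^c·ρ/(c!(1−ρ)²) = 0.47172
Wq = Lq/λ = 0.47172/40.31 = 0.01170 hr
W = Wq + 1/μ = 0.01170 + 0.09634 = 0.10804 hr

Final: 0.10804 hr


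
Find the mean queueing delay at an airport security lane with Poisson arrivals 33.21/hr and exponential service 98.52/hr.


ρ = 33.21/98.52 = 0.3371
Wq = ρ/(μ−λ) = 0.3371/(98.52 − 33.21) = 0.3371/65.31 = 0.005161 hr

Final: 0.005161 hr


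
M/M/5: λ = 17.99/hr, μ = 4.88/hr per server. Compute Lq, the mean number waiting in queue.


a = λ/μ = 3.6865; ρ = a/5 = 0.7373
P₀ = 0.020356
Lq = P₀·a^c·ρ / (c!·(1−ρ)²) = 0.020356·680.85825·0.7373/(120·0.06901)
= 1.23390

Final: 1.23390


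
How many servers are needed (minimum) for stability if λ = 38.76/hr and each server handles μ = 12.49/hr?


Stability requires cμ > λ ⇔ c > λ/μ.
λ/μ = 38.76/12.49 = 3.1033
Minimum integer c = ⌊3.1033⌋ + 1 = 4
Check: 4·12.49 = 49.96 > 38.76, while 3·12.49 = 37.47 ≤ 38.76

Final: 4 servers


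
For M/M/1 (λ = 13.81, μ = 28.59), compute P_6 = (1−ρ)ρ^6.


ρ = 13.81/28.59 = 0.4830
P_n = (1−ρ)·ρ^n = (1 − 0.4830)·0.4830^6 = 0.5170·0.012702 = 0.006567

Final: 0.006567


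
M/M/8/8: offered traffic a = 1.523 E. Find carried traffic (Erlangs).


B(8,1.523) = 0.0001566 (Erlang-B)
Carried load = a(1 − B) = 1.523·(1 − 0.0001566) = 1.523·0.999843 = 1.5228 E

Final: 1.5228 Erlangs


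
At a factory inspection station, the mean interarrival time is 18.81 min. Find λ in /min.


λ = 1/(interarrival time) in consistent units.
1 minute = 1 min, so λ = 1/18.81 = 0.05316 per minute

Final: 0.05316 /min


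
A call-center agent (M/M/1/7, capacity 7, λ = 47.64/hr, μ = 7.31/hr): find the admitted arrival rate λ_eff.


ρ = 6.5171; P_K = (1−ρ)ρ^7/(1−ρ^8) = 0.846558
λ_eff = λ(1 − P_K) = 47.64·(1 − 0.846558) = 47.64·0.153442 = 7.3100 /hr

Final: 7.3100 /hr


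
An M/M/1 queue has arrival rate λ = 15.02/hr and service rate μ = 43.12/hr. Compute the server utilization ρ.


ρ = λ/μ = 15.02/43.12 = 0.3483

Final: 0.3483


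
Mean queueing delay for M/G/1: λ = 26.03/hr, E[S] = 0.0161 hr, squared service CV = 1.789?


ρ = λ·E[S] = 26.03·0.0161 = 0.4191
E[S²] = E[S]²(1+C_s²) = 0.0161²·(1+1.789) = 0.0007229
Wq = λ·E[S²]/(2(1−ρ)) = 26.03·0.0007229/(2·0.5809) = 0.01620 hr

Final: 0.01620 hr


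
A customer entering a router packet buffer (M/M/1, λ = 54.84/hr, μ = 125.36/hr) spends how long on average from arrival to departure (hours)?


W = 1/(μ−λ) = 1/(125.36 − 54.84) = 1/70.52 = 0.01418 hr

Final: 0.01418 hr


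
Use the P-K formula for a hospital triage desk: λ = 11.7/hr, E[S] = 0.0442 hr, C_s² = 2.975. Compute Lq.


ρ = λ·E[S] = 11.7·0.0442 = 0.5171
Lq = ρ²(1+C_s²)/(2(1−ρ)) = 0.2674·(1+2.975)/(2·0.4829)
= 0.2674·3.9750/0.9657 = 1.10078

Final: 1.10078


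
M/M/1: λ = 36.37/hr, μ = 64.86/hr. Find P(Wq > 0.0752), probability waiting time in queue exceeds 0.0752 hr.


ρ = 36.37/64.86 = 0.5607
P(Wq > t) = ρ·e^{−(μ−λ)t} = 0.5607·e^{−2.1424}
= 0.5607·0.117367 = 0.065813

Final: 0.065813


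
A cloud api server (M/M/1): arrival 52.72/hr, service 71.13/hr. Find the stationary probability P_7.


ρ = 52.72/71.13 = 0.7412
P_n = (1−ρ)·ρ^n = (1 − 0.7412)·0.7412^7 = 0.2588·0.122873 = 0.031802

Final: 0.031802


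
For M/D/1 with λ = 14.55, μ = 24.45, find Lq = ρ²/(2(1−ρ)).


ρ = 14.55/24.45 = 0.5951
M/D/1: Lq = ρ²/(2(1−ρ)) = 0.3541/(2·0.4049) = 0.43730

Final: 0.43730


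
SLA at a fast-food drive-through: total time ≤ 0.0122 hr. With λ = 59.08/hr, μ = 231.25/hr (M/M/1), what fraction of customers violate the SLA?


W ~ Exponential(μ−λ) for M/M/1.
μ − λ = 231.25 − 59.08 = 172.1700
P(W > t) = e^{−(μ−λ)t} = e^{−2.1005} = 0.122398

Final: 0.122398


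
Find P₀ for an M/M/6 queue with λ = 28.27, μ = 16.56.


a = λ/μ = 28.27/16.56 = 1.7071; ρ = a/c = 0.2845
Σ_{k=0}^{5} a^k/k! (terms k=0..5) = 1.00000 + 1.70713 + 1.45714 + 0.82917 + 0.35388 + 0.12082 = 5.46814
Tail: a^6/(6!(1−ρ)) = 24.75101/(720·0.7155) = 0.04805
P₀ = 1/(5.46814 + 0.04805) = 1/5.51618 = 0.181285

Final: 0.181285


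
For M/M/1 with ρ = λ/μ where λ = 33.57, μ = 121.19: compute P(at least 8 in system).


ρ = 33.57/121.19 = 0.2770
P(N ≥ n) = ρ^n = 0.2770^8 = 0.00003466

Final: 0.00003466


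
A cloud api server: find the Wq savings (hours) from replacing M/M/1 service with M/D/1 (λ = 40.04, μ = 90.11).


ρ = 40.04/90.11 = 0.4443
Wq(M/M/1) = ρ/(μ−λ) = 0.4443/50.07 = 0.008874 hr
Wq(M/D/1) = ρ/(2(μ−λ)) = 0.004437 hr
Savings = 0.008874 − 0.004437 = 0.004437 hr

Final: 0.004437 hr


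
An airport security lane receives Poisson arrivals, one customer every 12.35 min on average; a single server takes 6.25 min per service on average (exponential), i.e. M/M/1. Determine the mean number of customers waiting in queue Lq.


λ = 60/12.35 = 4.8583 /hr
μ = 60/6.25 = 9.6000 /hr
ρ = λ/μ = 4.8583/9.6000 = 0.5061
Lq = ρ²/(1−ρ) = 0.2561/0.4939 = 0.5185

Final: 0.5185


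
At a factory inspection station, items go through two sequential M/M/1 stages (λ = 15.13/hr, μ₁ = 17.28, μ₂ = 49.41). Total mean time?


Each node sees arrival rate λ = 15.13/hr (tandem ⇒ throughput preserved).
W₁ = 1/(μ₁−λ) = 1/(17.28−15.13) = 0.46512 hr
W₂ = 1/(μ₂−λ) = 1/(49.41−15.13) = 0.02917 hr
W_total = W₁ + W₂ = 0.46512 + 0.02917 = 0.49429 hr

Final: 0.49429 hr


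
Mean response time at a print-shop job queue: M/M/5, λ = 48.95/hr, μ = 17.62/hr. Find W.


a = 2.7781; ρ = 0.5556; P₀ = 0.059540
Lq = P₀·a^c·ρ/(c!(1−ρ)²) = 0.23101
Wq = Lq/λ = 0.23101/48.95 = 0.004719 hr
W = Wq + 1/μ = 0.004719 + 0.05675 = 0.06147 hr

Final: 0.06147 hr


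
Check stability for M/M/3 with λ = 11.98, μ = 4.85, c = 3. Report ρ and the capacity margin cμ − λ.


Total capacity cμ = 3·4.85 = 14.55/hr
ρ = λ/(cμ) = 11.98/14.55 = 0.8234
Stable ⇔ ρ < 1: YES
Spare capacity = cμ − λ = 14.55 − 11.98 = 2.57/hr

Final: ρ = 0.8234; stable; margin = 2.57/hr


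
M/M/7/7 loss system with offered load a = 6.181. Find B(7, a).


B(c,a) = (a^c/c!) / Σ_{k=0}^{c} a^k/k!
a^7/7! = 68.388121
Σ terms (k=0..7): 1.00000 + 6.18100 + 19.10238 + 39.35727 + 60.81682 + 75.18176 + 77.44974 + 68.38812 = 347.477093
B = 68.388121/347.477093 = 0.196813

Final: 0.196813


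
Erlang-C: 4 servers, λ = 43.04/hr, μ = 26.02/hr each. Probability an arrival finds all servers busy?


a = λ/μ = 1.6541; ρ = a/4 = 0.4135
P₀ = 0.188384 (from M/M/c formula)
C(c,a) = [a^c/(c!(1−ρ))]·P₀ = [7.48617/(24·0.5865)]·0.188384
= 0.53186·0.188384 = 0.100195

Final: 0.100195


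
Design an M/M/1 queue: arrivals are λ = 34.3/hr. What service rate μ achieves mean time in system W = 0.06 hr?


W = 1/(μ−λ) ⇒ μ − λ = 1/W = 1/0.06 = 16.6667
μ = λ + 1/W = 34.3 + 16.6667 = 50.9667 per hr

Final: 50.9667 /hr


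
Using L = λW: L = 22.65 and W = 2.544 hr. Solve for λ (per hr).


λ = L/W = 22.65/2.544 = 8.9033 /hr

Final: 8.9033 /hr


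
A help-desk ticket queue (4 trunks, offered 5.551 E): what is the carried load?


B(4,5.551) = 0.439441 (Erlang-B)
Carried load = a(1 − B) = 5.551·(1 − 0.439441) = 5.551·0.560559 = 3.1117 E

Final: 3.1117 Erlangs


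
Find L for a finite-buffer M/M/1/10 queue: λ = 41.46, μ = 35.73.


ρ = 41.46/35.73 = 1.1604
L = ρ[1 − (K+1)ρ^K + Kρ^(K+1)] / [(1−ρ)(1−ρ^(K+1))]
Numerator: 1.1604·(1 − 11·4.425505 + 10·5.135221) = 4.260473
Denominator: (-0.1604)·(-4.135221) = 0.663163
L = 4.260473/0.663163 = 6.4245

Final: 6.4245


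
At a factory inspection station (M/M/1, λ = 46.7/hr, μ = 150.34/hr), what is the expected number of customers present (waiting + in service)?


ρ = λ/μ = 46.7/150.34 = 0.3106
L = ρ/(1−ρ) = 0.3106/(1 − 0.3106) = 0.3106/0.6894 = 0.4506

Final: 0.4506


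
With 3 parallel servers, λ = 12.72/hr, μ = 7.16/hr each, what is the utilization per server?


ρ = λ/(cμ) = 12.72/(3·7.16) = 12.72/21.48 = 0.5922

Final: 0.5922


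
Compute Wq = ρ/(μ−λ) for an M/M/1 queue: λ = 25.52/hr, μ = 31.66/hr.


ρ = 25.52/31.66 = 0.8061
Wq = ρ/(μ−λ) = 0.8061/(31.66 − 25.52) = 0.8061/6.14 = 0.1313 hr

Final: 0.1313 hr


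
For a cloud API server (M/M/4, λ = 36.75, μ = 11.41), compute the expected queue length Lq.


a = λ/μ = 3.2209; ρ = a/4 = 0.8052
P₀ = 0.026318
Lq = P₀·a^c·ρ / (c!·(1−ρ)²) = 0.026318·107.61847·0.8052/(24·0.03794)
= 2.50450

Final: 2.50450


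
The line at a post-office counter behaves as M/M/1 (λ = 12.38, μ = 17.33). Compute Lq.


ρ = 12.38/17.33 = 0.7144
Lq = ρ²/(1−ρ) = 0.5103/0.2856 = 1.7866

Final: 1.7866


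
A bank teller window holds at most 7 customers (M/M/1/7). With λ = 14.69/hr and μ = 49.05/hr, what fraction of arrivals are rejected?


ρ = λ/μ = 14.69/49.05 = 0.2995
P_K = (1−ρ)ρ^K/(1−ρ^(K+1)) = (0.7005·0.0002161)/(1 − 0.00006472)
= 0.0001514/0.999935 = 0.0001514

Final: 0.0001514


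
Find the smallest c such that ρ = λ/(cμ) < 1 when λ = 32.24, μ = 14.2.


Stability requires cμ > λ ⇔ c > λ/μ.
λ/μ = 32.24/14.2 = 2.2704
Minimum integer c = ⌊2.2704⌋ + 1 = 3
Check: 3·14.2 = 42.60 > 32.24, while 2·14.2 = 28.40 ≤ 32.24

Final: 3 servers


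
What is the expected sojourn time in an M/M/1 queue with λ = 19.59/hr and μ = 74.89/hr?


W = 1/(μ−λ) = 1/(74.89 − 19.59) = 1/55.30 = 0.01808 hr

Final: 0.01808 hr


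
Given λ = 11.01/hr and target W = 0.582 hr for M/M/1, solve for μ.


W = 1/(μ−λ) ⇒ μ − λ = 1/W = 1/0.582 = 1.7182
μ = λ + 1/W = 11.01 + 1.7182 = 12.7282 per hr

Final: 12.7282 /hr


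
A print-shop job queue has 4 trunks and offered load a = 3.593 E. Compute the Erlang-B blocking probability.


B(c,a) = (a^c/c!) / Σ_{k=0}^{c} a^k/k!
a^4/4! = 6.944127
Σ terms (k=0..4): 1.00000 + 3.59300 + 6.45482 + 7.73073 + 6.94413 = 25.722679
B = 6.944127/25.722679 = 0.269961

Final: 0.269961


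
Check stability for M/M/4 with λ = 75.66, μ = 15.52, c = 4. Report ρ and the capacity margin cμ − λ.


Total capacity cμ = 4·15.52 = 62.08/hr
ρ = λ/(cμ) = 75.66/62.08 = 1.2188
Stable ⇔ ρ < 1: NO
Spare capacity = cμ − λ = 62.08 − 75.66 = -13.58/hr

Final: ρ = 1.2188; unstable; margin = -13.58/hr


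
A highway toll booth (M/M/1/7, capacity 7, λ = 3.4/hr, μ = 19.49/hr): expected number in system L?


ρ = 3.4/19.49 = 0.1744
L = ρ[1 − (K+1)ρ^K + Kρ^(K+1)] / [(1−ρ)(1−ρ^(K+1))]
Numerator: 0.1744·(1 − 8·0.000004917 + 7·0.0000008577) = 0.174443
Denominator: (0.8256)·(0.999999) = 0.825551
L = 0.174443/0.825551 = 0.2113

Final: 0.2113


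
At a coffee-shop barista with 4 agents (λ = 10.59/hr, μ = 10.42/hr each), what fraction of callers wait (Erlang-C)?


a = λ/μ = 1.0163; ρ = a/4 = 0.2541
P₀ = 0.361361 (from M/M/c formula)
C(c,a) = [a^c/(c!(1−ρ))]·P₀ = [1.06687/(24·0.7459)]·0.361361
= 0.05959·0.361361 = 0.021535

Final: 0.021535


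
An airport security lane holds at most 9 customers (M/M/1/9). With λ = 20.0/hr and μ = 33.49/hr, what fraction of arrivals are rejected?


ρ = λ/μ = 20.0/33.49 = 0.5972
P_K = (1−ρ)ρ^K/(1−ρ^(K+1)) = (0.4028·0.009661)/(1 − 0.005770)
= 0.003892/0.994230 = 0.003914

Final: 0.003914


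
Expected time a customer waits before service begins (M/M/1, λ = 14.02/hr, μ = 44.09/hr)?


ρ = 14.02/44.09 = 0.3180
Wq = ρ/(μ−λ) = 0.3180/(44.09 − 14.02) = 0.3180/30.07 = 0.01057 hr

Final: 0.01057 hr


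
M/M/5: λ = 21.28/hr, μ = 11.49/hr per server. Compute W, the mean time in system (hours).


a = 1.8520; ρ = 0.3704; P₀ = 0.156140
Lq = P₀·a^c·ρ/(c!(1−ρ)²) = 0.02649
Wq = Lq/λ = 0.02649/21.28 = 0.001245 hr
W = Wq + 1/μ = 0.001245 + 0.08703 = 0.08828 hr

Final: 0.08828 hr


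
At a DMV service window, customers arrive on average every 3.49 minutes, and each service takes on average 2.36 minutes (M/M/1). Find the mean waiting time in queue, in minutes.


λ = 60/3.49 = 17.1920 /hr
μ = 60/2.36 = 25.4237 /hr
ρ = λ/μ = 17.1920/25.4237 = 0.6762
Wq = ρ/(μ−λ) = 0.6762/(25.4237−17.1920) = 0.08215 hr
In minutes: 0.08215·60 = 4.929 min

Final: 4.929 min


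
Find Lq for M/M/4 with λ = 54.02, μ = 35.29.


a = λ/μ = 1.5307; ρ = a/4 = 0.3827
P₀ = 0.214099
Lq = P₀·a^c·ρ / (c!·(1−ρ)²) = 0.214099·5.49050·0.3827/(24·0.38108)
= 0.04919

Final: 0.04919


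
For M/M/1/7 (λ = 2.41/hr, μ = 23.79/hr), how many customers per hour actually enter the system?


ρ = 0.1013; P_K = (1−ρ)ρ^7/(1−ρ^8) = 0.00000009839
λ_eff = λ(1 − P_K) = 2.41·(1 − 0.00000009839) = 2.41·1.000000 = 2.4100 /hr

Final: 2.4100 /hr


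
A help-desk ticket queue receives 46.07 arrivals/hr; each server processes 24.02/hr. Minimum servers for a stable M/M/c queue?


Stability requires cμ > λ ⇔ c > λ/μ.
λ/μ = 46.07/24.02 = 1.9180
Minimum integer c = ⌊1.9180⌋ + 1 = 2
Check: 2·24.02 = 48.04 > 46.07, while 1·24.02 = 24.02 ≤ 46.07

Final: 2 servers


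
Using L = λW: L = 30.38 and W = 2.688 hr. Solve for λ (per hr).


λ = L/W = 30.38/2.688 = 11.3021 /hr

Final: 11.3021 /hr


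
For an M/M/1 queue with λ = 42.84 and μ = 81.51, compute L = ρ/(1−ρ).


ρ = λ/μ = 42.84/81.51 = 0.5256
L = ρ/(1−ρ) = 0.5256/(1 − 0.5256) = 0.5256/0.4744 = 1.1078

Final: 1.1078


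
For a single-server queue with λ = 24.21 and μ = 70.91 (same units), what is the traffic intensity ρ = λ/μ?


ρ = λ/μ = 24.21/70.91 = 0.3414

Final: 0.3414


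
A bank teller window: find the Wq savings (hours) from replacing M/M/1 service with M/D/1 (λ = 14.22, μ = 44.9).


ρ = 14.22/44.9 = 0.3167
Wq(M/M/1) = ρ/(μ−λ) = 0.3167/30.68 = 0.01032 hr
Wq(M/D/1) = ρ/(2(μ−λ)) = 0.005161 hr
Savings = 0.01032 − 0.005161 = 0.005161 hr

Final: 0.005161 hr


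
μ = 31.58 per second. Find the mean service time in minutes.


Mean service time = 1/μ = 1/31.58 second = 0.03167 second
In minutes: 0.03167 × 0.0166667 = 0.0005278 min

Final: 0.0005278 min


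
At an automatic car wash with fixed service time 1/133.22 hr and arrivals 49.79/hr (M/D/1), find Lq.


ρ = 49.79/133.22 = 0.3737
M/D/1: Lq = ρ²/(2(1−ρ)) = 0.1397/(2·0.6263) = 0.11152

Final: 0.11152


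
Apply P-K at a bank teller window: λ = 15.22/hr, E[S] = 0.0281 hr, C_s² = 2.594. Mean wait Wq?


ρ = λ·E[S] = 15.22·0.0281 = 0.4277
E[S²] = E[S]²(1+C_s²) = 0.0281²·(1+2.594) = 0.002838
Wq = λ·E[S²]/(2(1−ρ)) = 15.22·0.002838/(2·0.5723) = 0.03773 hr

Final: 0.03773 hr


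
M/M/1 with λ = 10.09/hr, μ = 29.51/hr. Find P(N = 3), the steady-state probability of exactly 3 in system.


ρ = 10.09/29.51 = 0.3419
P_n = (1−ρ)·ρ^n = (1 − 0.3419)·0.3419^3 = 0.6581·0.039973 = 0.026305

Final: 0.026305


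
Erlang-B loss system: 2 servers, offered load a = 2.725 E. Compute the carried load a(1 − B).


B(2,2.725) = 0.499181 (Erlang-B)
Carried load = a(1 − B) = 2.725·(1 − 0.499181) = 2.725·0.500819 = 1.3647 E

Final: 1.3647 Erlangs


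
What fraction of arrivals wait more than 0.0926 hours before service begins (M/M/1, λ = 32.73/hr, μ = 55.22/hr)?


ρ = 32.73/55.22 = 0.5927
P(Wq > t) = ρ·e^{−(μ−λ)t} = 0.5927·e^{−2.0826}
= 0.5927·0.124609 = 0.073858

Final: 0.073858


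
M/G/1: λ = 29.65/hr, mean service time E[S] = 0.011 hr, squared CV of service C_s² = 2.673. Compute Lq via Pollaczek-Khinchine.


ρ = λ·E[S] = 29.65·0.011 = 0.3261
Lq = ρ²(1+C_s²)/(2(1−ρ)) = 0.1064·(1+2.673)/(2·0.6739)
= 0.1064·3.6730/1.3477 = 0.28991

Final: 0.28991


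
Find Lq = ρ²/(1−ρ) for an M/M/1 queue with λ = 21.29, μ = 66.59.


ρ = 21.29/66.59 = 0.3197
Lq = ρ²/(1−ρ) = 0.1022/0.6803 = 0.1503

Final: 0.1503


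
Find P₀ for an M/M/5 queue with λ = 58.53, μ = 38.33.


a = λ/μ = 58.53/38.33 = 1.5270; ρ = a/c = 0.3054
Σ_{k=0}^{4} a^k/k! (terms k=0..4) = 1.00000 + 1.52700 + 1.16587 + 0.59343 + 0.22654 = 4.51284
Tail: a^5/(5!(1−ρ)) = 8.30230/(120·0.6946) = 0.09961
P₀ = 1/(4.51284 + 0.09961) = 1/4.61244 = 0.216805

Final: 0.216805


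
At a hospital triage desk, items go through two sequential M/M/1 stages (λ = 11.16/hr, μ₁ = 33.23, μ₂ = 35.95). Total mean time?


Each node sees arrival rate λ = 11.16/hr (tandem ⇒ throughput preserved).
W₁ = 1/(μ₁−λ) = 1/(33.23−11.16) = 0.04531 hr
W₂ = 1/(μ₂−λ) = 1/(35.95−11.16) = 0.04034 hr
W_total = W₁ + W₂ = 0.04531 + 0.04034 = 0.08565 hr

Final: 0.08565 hr


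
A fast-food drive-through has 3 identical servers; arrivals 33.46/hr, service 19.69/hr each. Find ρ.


ρ = λ/(cμ) = 33.46/(3·19.69) = 33.46/59.07 = 0.5664

Final: 0.5664


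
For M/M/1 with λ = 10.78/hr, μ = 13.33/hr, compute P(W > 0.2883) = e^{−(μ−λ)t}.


W ~ Exponential(μ−λ) for M/M/1.
μ − λ = 13.33 − 10.78 = 2.5500
P(W > t) = e^{−(μ−λ)t} = e^{−0.7352} = 0.479426

Final: 0.479426


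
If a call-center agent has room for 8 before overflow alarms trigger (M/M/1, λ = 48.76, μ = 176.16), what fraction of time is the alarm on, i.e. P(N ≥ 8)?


ρ = 48.76/176.16 = 0.2768
P(N ≥ n) = ρ^n = 0.2768^8 = 0.00003445

Final: 0.00003445


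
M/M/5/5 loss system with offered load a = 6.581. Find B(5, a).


B(c,a) = (a^c/c!) / Σ_{k=0}^{c} a^k/k!
a^5/5! = 102.867505
Σ terms (k=0..5): 1.00000 + 6.58100 + 21.65478 + 47.50337 + 78.15492 + 102.86751 = 257.761576
B = 102.867505/257.761576 = 0.399080

Final: 0.399080


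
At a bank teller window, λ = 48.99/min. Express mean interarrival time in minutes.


Mean interarrival time = 1/λ = 1/48.99 minute = 0.02041 minute
In minutes: 0.02041 × 1 = 0.02041 min

Final: 0.02041 min
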